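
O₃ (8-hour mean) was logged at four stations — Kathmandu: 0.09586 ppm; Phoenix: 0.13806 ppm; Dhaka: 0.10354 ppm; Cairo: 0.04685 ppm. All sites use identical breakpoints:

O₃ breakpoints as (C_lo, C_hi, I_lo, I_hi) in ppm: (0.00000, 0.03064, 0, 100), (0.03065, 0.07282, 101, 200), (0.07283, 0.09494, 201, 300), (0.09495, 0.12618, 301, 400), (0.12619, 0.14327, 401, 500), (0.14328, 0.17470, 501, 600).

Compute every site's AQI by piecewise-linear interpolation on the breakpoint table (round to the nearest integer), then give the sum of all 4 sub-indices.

Kathmandu: row 0.09495–0.12618 (AQI 301–400). (400−301)·(0.09586−0.09495)/(0.12618−0.09495) + 301 = 99·0.00091/0.03123 + 301 ≈ 303.88 → 304.
Phoenix 0.13806: bracket 0.12619–0.14327 → index 401–500; slope 99/0.01708, offset 0.01187.
AQI = 401 + 99/0.01708·0.01187 ≈ 469.80 ⇒ 470.
Dhaka: 0.10354 ∈ [0.09495, 0.12618] ↔ index [301, 400].
301 + (0.10354−0.09495)·(400−301)/(0.12618−0.09495) = 301 + 0.00859·99/0.03123 ≈ 328.23, so AQI = 328.
Cairo: 0.04685 lies in 0.03065–0.07282, so I_lo=101, I_hi=200, C_lo=0.03065, C_hi=0.07282.
(200−101)/(0.07282−0.03065) × (0.04685−0.03065) + 101 = 99/0.04217 × 0.01620 + 101 ≈ 139.03 → 139.
AQIs: Kathmandu=304, Phoenix=470, Dhaka=328, Cairo=139. Sum = 304 + 470 + 328 + 139 = 1241.

1241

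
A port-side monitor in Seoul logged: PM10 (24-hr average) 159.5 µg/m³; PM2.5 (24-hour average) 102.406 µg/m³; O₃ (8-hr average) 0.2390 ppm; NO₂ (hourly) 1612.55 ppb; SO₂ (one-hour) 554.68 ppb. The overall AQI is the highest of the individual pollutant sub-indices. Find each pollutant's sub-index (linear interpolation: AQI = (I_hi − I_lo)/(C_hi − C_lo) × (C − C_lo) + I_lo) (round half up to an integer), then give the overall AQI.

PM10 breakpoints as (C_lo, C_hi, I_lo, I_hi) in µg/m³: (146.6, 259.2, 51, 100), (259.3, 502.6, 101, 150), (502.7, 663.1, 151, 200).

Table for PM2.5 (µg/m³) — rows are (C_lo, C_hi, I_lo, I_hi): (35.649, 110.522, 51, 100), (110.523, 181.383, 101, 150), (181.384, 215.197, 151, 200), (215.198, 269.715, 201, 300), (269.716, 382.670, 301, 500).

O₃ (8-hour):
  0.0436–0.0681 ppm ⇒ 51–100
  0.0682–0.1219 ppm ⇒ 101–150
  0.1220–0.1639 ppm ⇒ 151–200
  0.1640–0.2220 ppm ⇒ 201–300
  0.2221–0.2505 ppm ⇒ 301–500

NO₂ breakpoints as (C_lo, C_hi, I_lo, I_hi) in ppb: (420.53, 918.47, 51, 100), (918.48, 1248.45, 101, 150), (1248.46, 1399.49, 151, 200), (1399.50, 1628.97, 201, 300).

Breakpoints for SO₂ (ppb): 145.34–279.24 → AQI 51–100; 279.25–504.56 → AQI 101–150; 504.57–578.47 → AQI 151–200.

419

PM10 159.5: bracket 146.6–259.2 → index 51–100; slope 49/112.6, offset 12.9.
AQI = 51 + 49/112.6·12.9 ≈ 56.61 ⇒ 57.
PM2.5: row 35.649–110.522 (AQI 51–100). (100−51)·(102.406−35.649)/(110.522−35.649) + 51 = 49·66.757/74.873 + 51 ≈ 94.69 → 95.
O₃: 0.2390 lies in 0.2221–0.2505, so I_lo=301, I_hi=500, C_lo=0.2221, C_hi=0.2505.
(500−301)/(0.2505−0.2221) × (0.2390−0.2221) + 301 = 199/0.0284 × 0.0169 + 301 ≈ 419.42 → 419.
NO₂ 1612.55: bracket 1399.50–1628.97 → index 201–300; slope 99/229.47, offset 213.05.
AQI = 201 + 99/229.47·213.05 ≈ 292.92 ⇒ 293.
SO₂ 554.68: bracket 504.57–578.47 → index 151–200; slope 49/73.90, offset 50.11.
AQI = 151 + 49/73.90·50.11 ≈ 184.23 ⇒ 184.
Sub-indices: PM10→57, PM2.5→95, O₃→419, NO₂→293, SO₂→184. Overall AQI = max = 419; dominant pollutant is O₃.
AQI 419: Hazardous.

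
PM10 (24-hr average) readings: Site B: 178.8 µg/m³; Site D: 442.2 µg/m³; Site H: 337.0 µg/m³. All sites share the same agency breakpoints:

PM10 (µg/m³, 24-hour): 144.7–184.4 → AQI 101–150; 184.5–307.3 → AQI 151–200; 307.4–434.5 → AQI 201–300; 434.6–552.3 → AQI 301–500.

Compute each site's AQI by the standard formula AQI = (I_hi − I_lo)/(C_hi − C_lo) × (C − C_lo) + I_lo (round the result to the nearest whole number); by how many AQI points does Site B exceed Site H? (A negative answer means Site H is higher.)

Site B 178.8: bracket 144.7–184.4 → index 101–150; slope 49/39.7, offset 34.1.
AQI = 101 + 49/39.7·34.1 ≈ 143.09 ⇒ 143.
Site D: row 434.6–552.3 (AQI 301–500). (500−301)·(442.2−434.6)/(552.3−434.6) + 301 = 199·7.6/117.7 + 301 ≈ 313.85 → 314.
Site H: row 307.4–434.5 (AQI 201–300). (300−201)·(337.0−307.4)/(434.5−307.4) + 201 = 99·29.6/127.1 + 201 ≈ 224.06 → 224.
AQIs: Site B=143, Site D=314, Site H=224. Site B (143) − Site H (224) = -81.

-81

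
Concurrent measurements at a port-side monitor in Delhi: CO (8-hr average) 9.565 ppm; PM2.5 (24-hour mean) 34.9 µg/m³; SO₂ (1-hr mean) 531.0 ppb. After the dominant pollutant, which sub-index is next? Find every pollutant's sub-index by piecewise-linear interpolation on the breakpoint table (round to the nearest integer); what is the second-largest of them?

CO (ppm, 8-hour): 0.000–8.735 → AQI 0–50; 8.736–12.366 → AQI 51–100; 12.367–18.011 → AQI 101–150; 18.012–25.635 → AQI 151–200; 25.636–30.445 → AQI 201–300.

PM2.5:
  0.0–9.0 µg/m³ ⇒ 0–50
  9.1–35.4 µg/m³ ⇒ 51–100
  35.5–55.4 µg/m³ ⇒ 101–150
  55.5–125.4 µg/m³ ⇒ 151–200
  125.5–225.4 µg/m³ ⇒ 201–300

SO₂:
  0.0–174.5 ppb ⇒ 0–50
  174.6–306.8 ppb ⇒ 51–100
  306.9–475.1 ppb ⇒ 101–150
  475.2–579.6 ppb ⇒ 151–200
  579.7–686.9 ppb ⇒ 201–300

99

CO: 9.565 ∈ [8.736, 12.366] ↔ index [51, 100].
51 + (9.565−8.736)·(100−51)/(12.366−8.736) = 51 + 0.829·49/3.630 ≈ 62.19, so AQI = 62.
PM2.5: 34.9 lies in 9.1–35.4, so I_lo=51, I_hi=100, C_lo=9.1, C_hi=35.4.
(100−51)/(35.4−9.1) × (34.9−9.1) + 51 = 49/26.3 × 25.8 + 51 ≈ 99.07 → 99.
SO₂: row 475.2–579.6 (AQI 151–200). (200−151)·(531.0−475.2)/(579.6−475.2) + 151 = 49·55.8/104.4 + 151 ≈ 177.19 → 177.
Sub-indices: CO→62, PM2.5→99, SO₂→177. Ranked high→low: 177, 99, 62. Second-highest sub-index = 99.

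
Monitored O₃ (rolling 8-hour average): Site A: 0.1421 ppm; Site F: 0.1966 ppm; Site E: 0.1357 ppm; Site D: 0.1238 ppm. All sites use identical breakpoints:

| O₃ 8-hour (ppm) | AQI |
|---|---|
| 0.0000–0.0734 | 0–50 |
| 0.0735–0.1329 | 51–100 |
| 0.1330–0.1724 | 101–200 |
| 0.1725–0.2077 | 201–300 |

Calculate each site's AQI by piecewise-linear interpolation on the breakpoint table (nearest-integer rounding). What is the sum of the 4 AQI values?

Site A: 0.1421 lies in 0.1330–0.1724, so I_lo=101, I_hi=200, C_lo=0.1330, C_hi=0.1724.
(200−101)/(0.1724−0.1330) × (0.1421−0.1330) + 101 = 99/0.0394 × 0.0091 + 101 ≈ 123.87 → 124.
Site F 0.1966: bracket 0.1725–0.2077 → index 201–300; slope 99/0.0352, offset 0.0241.
AQI = 201 + 99/0.0352·0.0241 ≈ 268.78 ⇒ 269.
Site E 0.1357: bracket 0.1330–0.1724 → index 101–200; slope 99/0.0394, offset 0.0027.
AQI = 101 + 99/0.0394·0.0027 ≈ 107.78 ⇒ 108.
Site D: row 0.0735–0.1329 (AQI 51–100). (100−51)·(0.1238−0.0735)/(0.1329−0.0735) + 51 = 49·0.0503/0.0594 + 51 ≈ 92.49 → 92.
AQIs: Site A=124, Site F=269, Site E=108, Site D=92. Sum = 124 + 269 + 108 + 92 = 593.

593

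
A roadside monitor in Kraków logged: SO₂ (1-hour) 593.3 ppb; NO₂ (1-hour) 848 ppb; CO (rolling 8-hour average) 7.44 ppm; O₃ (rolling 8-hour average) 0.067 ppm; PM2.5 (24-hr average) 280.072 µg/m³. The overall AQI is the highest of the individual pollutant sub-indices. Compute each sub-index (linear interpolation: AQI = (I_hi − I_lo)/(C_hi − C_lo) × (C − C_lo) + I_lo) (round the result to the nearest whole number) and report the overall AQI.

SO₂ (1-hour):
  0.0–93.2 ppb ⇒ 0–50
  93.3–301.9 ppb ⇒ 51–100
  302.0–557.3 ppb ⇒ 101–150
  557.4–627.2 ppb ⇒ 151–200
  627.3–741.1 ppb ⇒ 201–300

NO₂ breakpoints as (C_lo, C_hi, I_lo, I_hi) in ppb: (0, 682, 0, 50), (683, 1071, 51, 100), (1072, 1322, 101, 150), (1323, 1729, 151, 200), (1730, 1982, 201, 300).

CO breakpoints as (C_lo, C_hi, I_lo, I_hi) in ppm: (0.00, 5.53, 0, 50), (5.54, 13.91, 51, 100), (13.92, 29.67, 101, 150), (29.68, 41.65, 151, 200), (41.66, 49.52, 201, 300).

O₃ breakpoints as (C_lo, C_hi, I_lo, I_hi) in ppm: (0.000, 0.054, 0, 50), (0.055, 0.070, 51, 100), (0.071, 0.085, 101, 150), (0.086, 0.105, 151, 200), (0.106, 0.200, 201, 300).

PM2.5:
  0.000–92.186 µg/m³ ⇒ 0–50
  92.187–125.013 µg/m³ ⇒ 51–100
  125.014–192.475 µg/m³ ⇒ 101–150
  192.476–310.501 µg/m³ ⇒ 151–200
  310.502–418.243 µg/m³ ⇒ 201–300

187

SO₂: 593.3 lies in 557.4–627.2, so I_lo=151, I_hi=200, C_lo=557.4, C_hi=627.2.
(200−151)/(627.2−557.4) × (593.3−557.4) + 151 = 49/69.8 × 35.9 + 151 ≈ 176.20 → 176.
NO₂: 848 lies in 683–1071, so I_lo=51, I_hi=100, C_lo=683, C_hi=1071.
(100−51)/(1071−683) × (848−683) + 51 = 49/388 × 165 + 51 ≈ 71.84 → 72.
CO: row 5.54–13.91 (AQI 51–100). (100−51)·(7.44−5.54)/(13.91−5.54) + 51 = 49·1.90/8.37 + 51 ≈ 62.12 → 62.
O₃: 0.067 ∈ [0.055, 0.070] ↔ index [51, 100].
51 + (0.067−0.055)·(100−51)/(0.070−0.055) = 51 + 0.012·49/0.015 ≈ 90.20, so AQI = 90.
PM2.5: row 192.476–310.501 (AQI 151–200). (200−151)·(280.072−192.476)/(310.501−192.476) + 151 = 49·87.596/118.025 + 151 ≈ 187.37 → 187.
Sub-indices: SO₂→176, NO₂→72, CO→62, O₃→90, PM2.5→187. Overall AQI = max = 187; dominant pollutant is PM2.5.
AQI 187: Unhealthy.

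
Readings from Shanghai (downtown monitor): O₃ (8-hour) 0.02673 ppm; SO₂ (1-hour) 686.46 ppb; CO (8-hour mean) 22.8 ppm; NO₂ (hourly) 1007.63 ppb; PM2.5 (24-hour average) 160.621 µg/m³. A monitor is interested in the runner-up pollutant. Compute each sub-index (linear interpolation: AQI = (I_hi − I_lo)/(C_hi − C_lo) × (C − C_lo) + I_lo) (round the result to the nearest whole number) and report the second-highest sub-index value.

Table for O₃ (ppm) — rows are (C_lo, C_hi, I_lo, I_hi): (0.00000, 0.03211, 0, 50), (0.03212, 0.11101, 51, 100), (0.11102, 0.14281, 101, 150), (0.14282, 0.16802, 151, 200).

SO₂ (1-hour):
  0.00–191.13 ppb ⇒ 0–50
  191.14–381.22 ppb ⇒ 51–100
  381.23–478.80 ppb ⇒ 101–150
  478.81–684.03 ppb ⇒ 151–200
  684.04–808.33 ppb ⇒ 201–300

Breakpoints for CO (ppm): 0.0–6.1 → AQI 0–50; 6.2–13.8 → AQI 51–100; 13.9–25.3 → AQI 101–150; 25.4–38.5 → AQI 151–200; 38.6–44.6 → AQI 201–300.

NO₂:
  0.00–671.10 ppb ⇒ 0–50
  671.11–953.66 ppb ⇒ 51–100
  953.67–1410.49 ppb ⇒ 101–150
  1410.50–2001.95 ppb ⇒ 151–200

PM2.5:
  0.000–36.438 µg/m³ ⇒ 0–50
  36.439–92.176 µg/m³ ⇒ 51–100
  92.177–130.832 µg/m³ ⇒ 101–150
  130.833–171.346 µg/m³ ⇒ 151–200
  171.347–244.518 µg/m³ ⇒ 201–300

O₃: 0.02673 ∈ [0.00000, 0.03211] ↔ index [0, 50].
0 + (0.02673−0.00000)·(50−0)/(0.03211−0.00000) = 0 + 0.02673·50/0.03211 ≈ 41.62, so AQI = 42.
SO₂: 686.46 lies in 684.04–808.33, so I_lo=201, I_hi=300, C_lo=684.04, C_hi=808.33.
(300−201)/(808.33−684.04) × (686.46−684.04) + 201 = 99/124.29 × 2.42 + 201 ≈ 202.93 → 203.
CO: 22.8 ∈ [13.9, 25.3] ↔ index [101, 150].
101 + (22.8−13.9)·(150−101)/(25.3−13.9) = 101 + 8.9·49/11.4 ≈ 139.25, so AQI = 139.
NO₂ 1007.63: bracket 953.67–1410.49 → index 101–150; slope 49/456.82, offset 53.96.
AQI = 101 + 49/456.82·53.96 ≈ 106.79 ⇒ 107.
PM2.5: row 130.833–171.346 (AQI 151–200). (200−151)·(160.621−130.833)/(171.346−130.833) + 151 = 49·29.788/40.513 + 151 ≈ 187.03 → 187.
Sub-indices: O₃→42, SO₂→203, CO→139, NO₂→107, PM2.5→187. Ranked high→low: 203, 187, 139, 107, 42. Second-highest sub-index = 187.

187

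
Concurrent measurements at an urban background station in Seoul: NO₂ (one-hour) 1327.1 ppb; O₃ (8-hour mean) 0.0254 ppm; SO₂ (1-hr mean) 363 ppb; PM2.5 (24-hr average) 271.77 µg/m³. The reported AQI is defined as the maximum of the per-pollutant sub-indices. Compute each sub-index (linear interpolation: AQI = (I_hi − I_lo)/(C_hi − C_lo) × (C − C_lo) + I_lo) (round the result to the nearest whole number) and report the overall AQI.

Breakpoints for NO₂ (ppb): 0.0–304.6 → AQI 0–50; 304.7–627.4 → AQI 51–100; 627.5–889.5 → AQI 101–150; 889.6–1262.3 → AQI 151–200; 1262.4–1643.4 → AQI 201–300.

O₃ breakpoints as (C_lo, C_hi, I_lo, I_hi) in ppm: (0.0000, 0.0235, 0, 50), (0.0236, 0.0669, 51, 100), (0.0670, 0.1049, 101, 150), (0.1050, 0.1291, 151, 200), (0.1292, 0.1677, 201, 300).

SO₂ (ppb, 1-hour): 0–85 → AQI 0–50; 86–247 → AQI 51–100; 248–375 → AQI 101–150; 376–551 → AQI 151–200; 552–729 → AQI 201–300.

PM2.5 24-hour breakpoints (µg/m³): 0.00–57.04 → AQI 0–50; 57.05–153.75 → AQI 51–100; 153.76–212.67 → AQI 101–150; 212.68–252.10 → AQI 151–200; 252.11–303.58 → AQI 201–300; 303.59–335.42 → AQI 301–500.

NO₂: 1327.1 lies in 1262.4–1643.4, so I_lo=201, I_hi=300, C_lo=1262.4, C_hi=1643.4.
(300−201)/(1643.4−1262.4) × (1327.1−1262.4) + 201 = 99/381.0 × 64.7 + 201 ≈ 217.81 → 218.
O₃: 0.0254 lies in 0.0236–0.0669, so I_lo=51, I_hi=100, C_lo=0.0236, C_hi=0.0669.
(100−51)/(0.0669−0.0236) × (0.0254−0.0236) + 51 = 49/0.0433 × 0.0018 + 51 ≈ 53.04 → 53.
SO₂: 363 lies in 248–375, so I_lo=101, I_hi=150, C_lo=248, C_hi=375.
(150−101)/(375−248) × (363−248) + 101 = 49/127 × 115 + 101 ≈ 145.37 → 145.
PM2.5: row 252.11–303.58 (AQI 201–300). (300−201)·(271.77−252.11)/(303.58−252.11) + 201 = 99·19.66/51.47 + 201 ≈ 238.82 → 239.
Sub-indices: NO₂→218, O₃→53, SO₂→145, PM2.5→239. Overall AQI = max = 239; dominant pollutant is PM2.5.

239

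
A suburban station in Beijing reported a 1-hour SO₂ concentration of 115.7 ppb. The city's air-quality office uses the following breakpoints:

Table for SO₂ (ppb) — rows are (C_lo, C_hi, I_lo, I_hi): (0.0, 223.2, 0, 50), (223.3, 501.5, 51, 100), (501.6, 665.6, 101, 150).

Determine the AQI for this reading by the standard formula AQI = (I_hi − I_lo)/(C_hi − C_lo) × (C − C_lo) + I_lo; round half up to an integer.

26

SO₂: row 0.0–223.2 (AQI 0–50). (50−0)·(115.7−0.0)/(223.2−0.0) + 0 = 50·115.7/223.2 + 0 ≈ 25.92 → 26.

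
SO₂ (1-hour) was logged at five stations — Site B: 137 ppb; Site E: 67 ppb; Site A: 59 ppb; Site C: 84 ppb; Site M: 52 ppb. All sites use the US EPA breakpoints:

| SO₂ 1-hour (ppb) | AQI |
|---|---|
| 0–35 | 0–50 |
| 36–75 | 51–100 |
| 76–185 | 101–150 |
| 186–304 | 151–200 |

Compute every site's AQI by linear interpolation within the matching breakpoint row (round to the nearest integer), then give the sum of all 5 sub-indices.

474

Site B: 137 lies in 76–185, so I_lo=101, I_hi=150, C_lo=76, C_hi=185.
(150−101)/(185−76) × (137−76) + 101 = 49/109 × 61 + 101 ≈ 128.42 → 128.
Site E: row 36–75 (AQI 51–100). (100−51)·(67−36)/(75−36) + 51 = 49·31/39 + 51 ≈ 89.95 → 90.
Site A: row 36–75 (AQI 51–100). (100−51)·(59−36)/(75−36) + 51 = 49·23/39 + 51 ≈ 79.90 → 80.
Site C: row 76–185 (AQI 101–150). (150−101)·(84−76)/(185−76) + 101 = 49·8/109 + 101 ≈ 104.60 → 105.
Site M: 52 ∈ [36, 75] ↔ index [51, 100].
51 + (52−36)·(100−51)/(75−36) = 51 + 16·49/39 ≈ 71.10, so AQI = 71.
AQIs: Site B=128, Site E=90, Site A=80, Site C=105, Site M=71. Sum = 128 + 90 + 80 + 105 + 71 = 474.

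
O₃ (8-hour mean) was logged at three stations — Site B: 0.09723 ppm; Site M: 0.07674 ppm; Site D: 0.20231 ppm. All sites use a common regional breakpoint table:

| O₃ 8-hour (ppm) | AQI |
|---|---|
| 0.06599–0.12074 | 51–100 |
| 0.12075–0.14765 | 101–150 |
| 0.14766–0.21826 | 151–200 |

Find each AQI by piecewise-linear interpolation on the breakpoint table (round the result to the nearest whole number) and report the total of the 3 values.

Site B 0.09723: bracket 0.06599–0.12074 → index 51–100; slope 49/0.05475, offset 0.03124.
AQI = 51 + 49/0.05475·0.03124 ≈ 78.96 ⇒ 79.
Site M 0.07674: bracket 0.06599–0.12074 → index 51–100; slope 49/0.05475, offset 0.01075.
AQI = 51 + 49/0.05475·0.01075 ≈ 60.62 ⇒ 61.
Site D: 0.20231 lies in 0.14766–0.21826, so I_lo=151, I_hi=200, C_lo=0.14766, C_hi=0.21826.
(200−151)/(0.21826−0.14766) × (0.20231−0.14766) + 151 = 49/0.07060 × 0.05465 + 151 ≈ 188.93 → 189.
AQIs: Site B=79, Site M=61, Site D=189. Sum = 79 + 61 + 189 = 329.

329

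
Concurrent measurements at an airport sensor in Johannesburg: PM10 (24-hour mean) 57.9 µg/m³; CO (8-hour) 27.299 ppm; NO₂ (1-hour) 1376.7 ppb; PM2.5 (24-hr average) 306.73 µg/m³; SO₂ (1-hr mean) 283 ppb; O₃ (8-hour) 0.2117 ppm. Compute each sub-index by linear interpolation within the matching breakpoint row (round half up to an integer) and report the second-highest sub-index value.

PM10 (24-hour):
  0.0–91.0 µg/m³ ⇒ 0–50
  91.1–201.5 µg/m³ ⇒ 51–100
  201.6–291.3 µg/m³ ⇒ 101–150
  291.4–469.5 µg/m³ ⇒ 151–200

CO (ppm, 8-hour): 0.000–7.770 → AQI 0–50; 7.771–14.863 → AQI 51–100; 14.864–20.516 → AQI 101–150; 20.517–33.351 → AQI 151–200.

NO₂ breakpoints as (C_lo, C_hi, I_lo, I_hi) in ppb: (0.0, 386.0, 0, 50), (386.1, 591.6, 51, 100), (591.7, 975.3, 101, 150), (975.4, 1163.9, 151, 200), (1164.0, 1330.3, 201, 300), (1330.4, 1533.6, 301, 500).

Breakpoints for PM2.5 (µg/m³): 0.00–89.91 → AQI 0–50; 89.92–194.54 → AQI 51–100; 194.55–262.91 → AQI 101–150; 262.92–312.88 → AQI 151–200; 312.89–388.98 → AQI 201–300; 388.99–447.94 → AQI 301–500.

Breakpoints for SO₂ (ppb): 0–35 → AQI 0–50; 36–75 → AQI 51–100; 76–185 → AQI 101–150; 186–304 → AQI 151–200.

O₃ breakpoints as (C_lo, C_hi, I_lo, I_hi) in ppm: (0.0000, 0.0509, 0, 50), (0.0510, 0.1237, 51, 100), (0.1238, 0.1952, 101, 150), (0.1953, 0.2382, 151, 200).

PM10: 57.9 ∈ [0.0, 91.0] ↔ index [0, 50].
0 + (57.9−0.0)·(50−0)/(91.0−0.0) = 0 + 57.9·50/91.0 ≈ 31.81, so AQI = 32.
CO: 27.299 ∈ [20.517, 33.351] ↔ index [151, 200].
151 + (27.299−20.517)·(200−151)/(33.351−20.517) = 151 + 6.782·49/12.834 ≈ 176.89, so AQI = 177.
NO₂: 1376.7 lies in 1330.4–1533.6, so I_lo=301, I_hi=500, C_lo=1330.4, C_hi=1533.6.
(500−301)/(1533.6−1330.4) × (1376.7−1330.4) + 301 = 199/203.2 × 46.3 + 301 ≈ 346.34 → 346.
PM2.5: 306.73 ∈ [262.92, 312.88] ↔ index [151, 200].
151 + (306.73−262.92)·(200−151)/(312.88−262.92) = 151 + 43.81·49/49.96 ≈ 193.97, so AQI = 194.
SO₂: row 186–304 (AQI 151–200). (200−151)·(283−186)/(304−186) + 151 = 49·97/118 + 151 ≈ 191.28 → 191.
O₃: row 0.1953–0.2382 (AQI 151–200). (200−151)·(0.2117−0.1953)/(0.2382−0.1953) + 151 = 49·0.0164/0.0429 + 151 ≈ 169.73 → 170.
Sub-indices: PM10→32, CO→177, NO₂→346, PM2.5→194, SO₂→191, O₃→170. Ranked high→low: 346, 194, 191, 177, 170, 32. Second-highest sub-index = 194.

194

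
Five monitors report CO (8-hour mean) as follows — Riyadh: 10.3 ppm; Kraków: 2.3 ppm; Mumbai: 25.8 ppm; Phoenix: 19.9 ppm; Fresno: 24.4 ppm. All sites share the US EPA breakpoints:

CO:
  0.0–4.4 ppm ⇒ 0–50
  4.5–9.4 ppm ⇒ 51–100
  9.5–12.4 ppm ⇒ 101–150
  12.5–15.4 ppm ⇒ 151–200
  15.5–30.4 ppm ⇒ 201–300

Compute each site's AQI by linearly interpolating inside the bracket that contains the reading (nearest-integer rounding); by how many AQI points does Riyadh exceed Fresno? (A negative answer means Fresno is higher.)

-145

Riyadh: 10.3 ∈ [9.5, 12.4] ↔ index [101, 150].
101 + (10.3−9.5)·(150−101)/(12.4−9.5) = 101 + 0.8·49/2.9 ≈ 114.52, so AQI = 115.
Kraków: row 0.0–4.4 (AQI 0–50). (50−0)·(2.3−0.0)/(4.4−0.0) + 0 = 50·2.3/4.4 + 0 ≈ 26.14 → 26.
Mumbai: row 15.5–30.4 (AQI 201–300). (300−201)·(25.8−15.5)/(30.4−15.5) + 201 = 99·10.3/14.9 + 201 ≈ 269.44 → 269.
Phoenix 19.9: bracket 15.5–30.4 → index 201–300; slope 99/14.9, offset 4.4.
AQI = 201 + 99/14.9·4.4 ≈ 230.23 ⇒ 230.
Fresno: 24.4 lies in 15.5–30.4, so I_lo=201, I_hi=300, C_lo=15.5, C_hi=30.4.
(300−201)/(30.4−15.5) × (24.4−15.5) + 201 = 99/14.9 × 8.9 + 201 ≈ 260.13 → 260.
AQIs: Riyadh=115, Kraków=26, Mumbai=269, Phoenix=230, Fresno=260. Riyadh (115) − Fresno (260) = -145.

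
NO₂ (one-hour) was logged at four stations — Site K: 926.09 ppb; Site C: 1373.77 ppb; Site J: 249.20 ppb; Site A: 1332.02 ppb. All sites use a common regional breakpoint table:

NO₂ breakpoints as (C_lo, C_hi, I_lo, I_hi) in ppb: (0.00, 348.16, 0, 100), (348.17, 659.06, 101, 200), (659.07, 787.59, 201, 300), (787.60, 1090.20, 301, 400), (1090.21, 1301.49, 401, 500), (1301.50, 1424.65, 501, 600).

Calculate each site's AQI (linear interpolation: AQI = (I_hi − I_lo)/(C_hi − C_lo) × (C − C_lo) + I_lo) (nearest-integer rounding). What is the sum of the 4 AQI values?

Site K: row 787.60–1090.20 (AQI 301–400). (400−301)·(926.09−787.60)/(1090.20−787.60) + 301 = 99·138.49/302.60 + 301 ≈ 346.31 → 346.
Site C: 1373.77 ∈ [1301.50, 1424.65] ↔ index [501, 600].
501 + (1373.77−1301.50)·(600−501)/(1424.65−1301.50) = 501 + 72.27·99/123.15 ≈ 559.10, so AQI = 559.
Site J: row 0.00–348.16 (AQI 0–100). (100−0)·(249.20−0.00)/(348.16−0.00) + 0 = 100·249.20/348.16 + 0 ≈ 71.58 → 72.
Site A 1332.02: bracket 1301.50–1424.65 → index 501–600; slope 99/123.15, offset 30.52.
AQI = 501 + 99/123.15·30.52 ≈ 525.53 ⇒ 526.
AQIs: Site K=346, Site C=559, Site J=72, Site A=526. Sum = 346 + 559 + 72 + 526 = 1503.

1503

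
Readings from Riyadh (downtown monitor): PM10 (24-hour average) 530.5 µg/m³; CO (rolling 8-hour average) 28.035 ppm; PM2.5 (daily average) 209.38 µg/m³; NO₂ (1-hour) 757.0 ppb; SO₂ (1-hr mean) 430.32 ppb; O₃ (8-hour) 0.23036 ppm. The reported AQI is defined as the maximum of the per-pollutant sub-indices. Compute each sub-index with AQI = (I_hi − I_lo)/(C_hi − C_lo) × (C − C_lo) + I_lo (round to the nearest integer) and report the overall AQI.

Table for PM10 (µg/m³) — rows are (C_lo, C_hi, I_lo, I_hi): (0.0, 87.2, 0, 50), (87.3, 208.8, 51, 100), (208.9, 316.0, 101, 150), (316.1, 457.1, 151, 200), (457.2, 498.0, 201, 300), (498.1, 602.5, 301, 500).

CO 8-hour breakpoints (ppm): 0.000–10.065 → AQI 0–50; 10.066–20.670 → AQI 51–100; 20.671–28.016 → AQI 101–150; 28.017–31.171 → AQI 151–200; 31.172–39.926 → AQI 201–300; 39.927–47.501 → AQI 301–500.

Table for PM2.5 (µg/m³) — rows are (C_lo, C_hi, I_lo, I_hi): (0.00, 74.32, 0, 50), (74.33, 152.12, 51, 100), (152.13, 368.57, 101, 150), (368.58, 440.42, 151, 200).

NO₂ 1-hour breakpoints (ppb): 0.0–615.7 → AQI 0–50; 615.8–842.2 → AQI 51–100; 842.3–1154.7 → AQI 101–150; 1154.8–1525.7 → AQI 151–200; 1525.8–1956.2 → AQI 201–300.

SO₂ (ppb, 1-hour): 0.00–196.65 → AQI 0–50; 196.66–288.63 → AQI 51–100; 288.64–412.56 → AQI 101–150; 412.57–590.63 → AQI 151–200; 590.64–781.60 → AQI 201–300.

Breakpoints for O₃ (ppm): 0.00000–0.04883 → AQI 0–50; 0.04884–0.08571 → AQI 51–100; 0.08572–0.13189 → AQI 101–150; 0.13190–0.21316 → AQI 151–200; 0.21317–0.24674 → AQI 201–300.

PM10 530.5: bracket 498.1–602.5 → index 301–500; slope 199/104.4, offset 32.4.
AQI = 301 + 199/104.4·32.4 ≈ 362.76 ⇒ 363.
CO 28.035: bracket 28.017–31.171 → index 151–200; slope 49/3.154, offset 0.018.
AQI = 151 + 49/3.154·0.018 ≈ 151.28 ⇒ 151.
PM2.5: 209.38 lies in 152.13–368.57, so I_lo=101, I_hi=150, C_lo=152.13, C_hi=368.57.
(150−101)/(368.57−152.13) × (209.38−152.13) + 101 = 49/216.44 × 57.25 + 101 ≈ 113.96 → 114.
NO₂: 757.0 ∈ [615.8, 842.2] ↔ index [51, 100].
51 + (757.0−615.8)·(100−51)/(842.2−615.8) = 51 + 141.2·49/226.4 ≈ 81.56, so AQI = 82.
SO₂: 430.32 lies in 412.57–590.63, so I_lo=151, I_hi=200, C_lo=412.57, C_hi=590.63.
(200−151)/(590.63−412.57) × (430.32−412.57) + 151 = 49/178.06 × 17.75 + 151 ≈ 155.88 → 156.
O₃: 0.23036 lies in 0.21317–0.24674, so I_lo=201, I_hi=300, C_lo=0.21317, C_hi=0.24674.
(300−201)/(0.24674−0.21317) × (0.23036−0.21317) + 201 = 99/0.03357 × 0.01719 + 201 ≈ 251.69 → 252.
Sub-indices: PM10→363, CO→151, PM2.5→114, NO₂→82, SO₂→156, O₃→252. Overall AQI = max = 363; dominant pollutant is PM10.
AQI 363: Hazardous.

363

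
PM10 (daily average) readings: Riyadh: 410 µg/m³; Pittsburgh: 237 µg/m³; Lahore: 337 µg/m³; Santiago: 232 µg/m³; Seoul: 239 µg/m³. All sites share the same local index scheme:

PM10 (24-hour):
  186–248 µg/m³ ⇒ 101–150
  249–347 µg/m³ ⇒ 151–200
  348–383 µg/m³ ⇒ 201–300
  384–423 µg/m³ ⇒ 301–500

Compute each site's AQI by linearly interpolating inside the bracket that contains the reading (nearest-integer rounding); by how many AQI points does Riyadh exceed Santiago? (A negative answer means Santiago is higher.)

Riyadh: 410 lies in 384–423, so I_lo=301, I_hi=500, C_lo=384, C_hi=423.
(500−301)/(423−384) × (410−384) + 301 = 199/39 × 26 + 301 ≈ 433.67 → 434.
Pittsburgh: row 186–248 (AQI 101–150). (150−101)·(237−186)/(248−186) + 101 = 49·51/62 + 101 ≈ 141.31 → 141.
Lahore: 337 lies in 249–347, so I_lo=151, I_hi=200, C_lo=249, C_hi=347.
(200−151)/(347−249) × (337−249) + 151 = 49/98 × 88 + 151 ≈ 195.00 → 195.
Santiago: 232 lies in 186–248, so I_lo=101, I_hi=150, C_lo=186, C_hi=248.
(150−101)/(248−186) × (232−186) + 101 = 49/62 × 46 + 101 ≈ 137.35 → 137.
Seoul: 239 lies in 186–248, so I_lo=101, I_hi=150, C_lo=186, C_hi=248.
(150−101)/(248−186) × (239−186) + 101 = 49/62 × 53 + 101 ≈ 142.89 → 143.
AQIs: Riyadh=434, Pittsburgh=141, Lahore=195, Santiago=137, Seoul=143. Riyadh (434) − Santiago (137) = 297.

297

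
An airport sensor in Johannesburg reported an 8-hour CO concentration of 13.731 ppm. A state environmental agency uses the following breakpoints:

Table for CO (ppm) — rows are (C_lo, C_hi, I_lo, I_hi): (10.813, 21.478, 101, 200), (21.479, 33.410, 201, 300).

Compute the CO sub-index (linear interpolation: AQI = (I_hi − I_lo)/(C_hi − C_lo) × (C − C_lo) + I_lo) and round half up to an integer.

CO: row 10.813–21.478 (AQI 101–200). (200−101)·(13.731−10.813)/(21.478−10.813) + 101 = 99·2.918/10.665 + 101 ≈ 128.09 → 128.

128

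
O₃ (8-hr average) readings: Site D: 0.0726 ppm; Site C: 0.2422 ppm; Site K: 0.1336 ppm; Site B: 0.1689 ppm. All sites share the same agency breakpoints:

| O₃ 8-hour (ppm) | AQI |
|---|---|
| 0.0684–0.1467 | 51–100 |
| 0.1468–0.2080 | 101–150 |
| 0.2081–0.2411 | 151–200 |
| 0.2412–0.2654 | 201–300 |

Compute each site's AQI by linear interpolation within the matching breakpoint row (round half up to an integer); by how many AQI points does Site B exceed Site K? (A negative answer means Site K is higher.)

Site D 0.0726: bracket 0.0684–0.1467 → index 51–100; slope 49/0.0783, offset 0.0042.
AQI = 51 + 49/0.0783·0.0042 ≈ 53.63 ⇒ 54.
Site C: 0.2422 lies in 0.2412–0.2654, so I_lo=201, I_hi=300, C_lo=0.2412, C_hi=0.2654.
(300−201)/(0.2654−0.2412) × (0.2422−0.2412) + 201 = 99/0.0242 × 0.0010 + 201 ≈ 205.09 → 205.
Site K: 0.1336 lies in 0.0684–0.1467, so I_lo=51, I_hi=100, C_lo=0.0684, C_hi=0.1467.
(100−51)/(0.1467−0.0684) × (0.1336−0.0684) + 51 = 49/0.0783 × 0.0652 + 51 ≈ 91.80 → 92.
Site B 0.1689: bracket 0.1468–0.2080 → index 101–150; slope 49/0.0612, offset 0.0221.
AQI = 101 + 49/0.0612·0.0221 ≈ 118.69 ⇒ 119.
AQIs: Site D=54, Site C=205, Site K=92, Site B=119. Site B (119) − Site K (92) = 27.

27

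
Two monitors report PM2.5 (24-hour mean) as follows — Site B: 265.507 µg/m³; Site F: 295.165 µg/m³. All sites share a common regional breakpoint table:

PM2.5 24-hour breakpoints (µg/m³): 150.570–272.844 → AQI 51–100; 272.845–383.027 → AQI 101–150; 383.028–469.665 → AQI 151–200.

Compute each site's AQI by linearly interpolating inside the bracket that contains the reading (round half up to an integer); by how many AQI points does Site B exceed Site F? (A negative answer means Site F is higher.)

-14

Site B: row 150.570–272.844 (AQI 51–100). (100−51)·(265.507−150.570)/(272.844−150.570) + 51 = 49·114.937/122.274 + 51 ≈ 97.06 → 97.
Site F: 295.165 ∈ [272.845, 383.027] ↔ index [101, 150].
101 + (295.165−272.845)·(150−101)/(383.027−272.845) = 101 + 22.320·49/110.182 ≈ 110.93, so AQI = 111.
AQIs: Site B=97, Site F=111. Site B (97) − Site F (111) = -14.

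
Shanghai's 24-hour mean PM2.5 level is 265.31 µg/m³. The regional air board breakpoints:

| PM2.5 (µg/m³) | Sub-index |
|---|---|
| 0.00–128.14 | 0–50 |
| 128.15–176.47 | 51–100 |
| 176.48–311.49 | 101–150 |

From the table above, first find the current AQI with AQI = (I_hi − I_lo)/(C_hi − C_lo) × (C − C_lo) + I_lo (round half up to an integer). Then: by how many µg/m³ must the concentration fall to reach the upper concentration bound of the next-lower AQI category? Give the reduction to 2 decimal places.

PM2.5: 265.31 ∈ [176.48, 311.49] ↔ index [101, 150].
101 + (265.31−176.48)·(150−101)/(311.49−176.48) = 101 + 88.83·49/135.01 ≈ 133.24, so AQI = 133.
Current AQI 133 is in the Unhealthy for Sensitive Groups range (101–150). The next-lower category tops out at AQI 100, whose upper concentration bound is 176.47 µg/m³.
Reduction needed = 265.31 − 176.47 = 88.84 µg/m³.

88.84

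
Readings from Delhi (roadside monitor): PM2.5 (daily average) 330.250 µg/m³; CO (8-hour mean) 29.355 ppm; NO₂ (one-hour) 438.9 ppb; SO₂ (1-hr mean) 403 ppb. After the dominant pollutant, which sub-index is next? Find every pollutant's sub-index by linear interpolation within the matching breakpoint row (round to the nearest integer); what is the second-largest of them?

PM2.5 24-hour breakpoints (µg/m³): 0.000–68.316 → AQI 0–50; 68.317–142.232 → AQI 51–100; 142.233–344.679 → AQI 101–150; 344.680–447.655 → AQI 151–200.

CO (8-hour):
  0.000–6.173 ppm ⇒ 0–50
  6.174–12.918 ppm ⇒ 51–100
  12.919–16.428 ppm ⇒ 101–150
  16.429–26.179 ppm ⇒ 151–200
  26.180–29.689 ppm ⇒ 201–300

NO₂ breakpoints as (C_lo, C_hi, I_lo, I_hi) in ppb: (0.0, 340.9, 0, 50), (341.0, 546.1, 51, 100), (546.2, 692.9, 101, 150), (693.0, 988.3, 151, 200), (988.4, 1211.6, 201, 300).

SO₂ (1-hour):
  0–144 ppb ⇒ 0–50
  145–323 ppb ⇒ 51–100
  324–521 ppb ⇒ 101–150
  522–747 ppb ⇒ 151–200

PM2.5 330.250: bracket 142.233–344.679 → index 101–150; slope 49/202.446, offset 188.017.
AQI = 101 + 49/202.446·188.017 ≈ 146.51 ⇒ 147.
CO: 29.355 lies in 26.180–29.689, so I_lo=201, I_hi=300, C_lo=26.180, C_hi=29.689.
(300−201)/(29.689−26.180) × (29.355−26.180) + 201 = 99/3.509 × 3.175 + 201 ≈ 290.58 → 291.
NO₂: 438.9 lies in 341.0–546.1, so I_lo=51, I_hi=100, C_lo=341.0, C_hi=546.1.
(100−51)/(546.1−341.0) × (438.9−341.0) + 51 = 49/205.1 × 97.9 + 51 ≈ 74.39 → 74.
SO₂: 403 ∈ [324, 521] ↔ index [101, 150].
101 + (403−324)·(150−101)/(521−324) = 101 + 79·49/197 ≈ 120.65, so AQI = 121.
Sub-indices: PM2.5→147, CO→291, NO₂→74, SO₂→121. Ranked high→low: 291, 147, 121, 74. Second-highest sub-index = 147.

147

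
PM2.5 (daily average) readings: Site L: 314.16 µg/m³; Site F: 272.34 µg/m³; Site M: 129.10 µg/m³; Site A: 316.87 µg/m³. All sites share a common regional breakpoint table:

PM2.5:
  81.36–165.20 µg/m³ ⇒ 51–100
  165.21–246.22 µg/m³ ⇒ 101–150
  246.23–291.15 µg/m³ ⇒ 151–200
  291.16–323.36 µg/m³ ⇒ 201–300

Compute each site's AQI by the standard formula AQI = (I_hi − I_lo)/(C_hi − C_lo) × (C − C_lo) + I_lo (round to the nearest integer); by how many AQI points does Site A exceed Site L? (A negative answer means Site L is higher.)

8

Site L: 314.16 lies in 291.16–323.36, so I_lo=201, I_hi=300, C_lo=291.16, C_hi=323.36.
(300−201)/(323.36−291.16) × (314.16−291.16) + 201 = 99/32.20 × 23.00 + 201 ≈ 271.71 → 272.
Site F: 272.34 ∈ [246.23, 291.15] ↔ index [151, 200].
151 + (272.34−246.23)·(200−151)/(291.15−246.23) = 151 + 26.11·49/44.92 ≈ 179.48, so AQI = 179.
Site M: row 81.36–165.20 (AQI 51–100). (100−51)·(129.10−81.36)/(165.20−81.36) + 51 = 49·47.74/83.84 + 51 ≈ 78.90 → 79.
Site A: 316.87 lies in 291.16–323.36, so I_lo=201, I_hi=300, C_lo=291.16, C_hi=323.36.
(300−201)/(323.36−291.16) × (316.87−291.16) + 201 = 99/32.20 × 25.71 + 201 ≈ 280.05 → 280.
AQIs: Site L=272, Site F=179, Site M=79, Site A=280. Site A (280) − Site L (272) = 8.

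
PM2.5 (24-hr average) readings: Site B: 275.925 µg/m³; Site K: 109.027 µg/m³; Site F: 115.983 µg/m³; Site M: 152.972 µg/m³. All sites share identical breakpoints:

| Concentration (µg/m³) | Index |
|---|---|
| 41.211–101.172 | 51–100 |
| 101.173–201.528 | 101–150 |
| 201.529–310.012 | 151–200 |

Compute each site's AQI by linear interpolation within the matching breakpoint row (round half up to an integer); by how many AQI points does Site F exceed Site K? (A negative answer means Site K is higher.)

3

Site B: 275.925 ∈ [201.529, 310.012] ↔ index [151, 200].
151 + (275.925−201.529)·(200−151)/(310.012−201.529) = 151 + 74.396·49/108.483 ≈ 184.60, so AQI = 185.
Site K: 109.027 lies in 101.173–201.528, so I_lo=101, I_hi=150, C_lo=101.173, C_hi=201.528.
(150−101)/(201.528−101.173) × (109.027−101.173) + 101 = 49/100.355 × 7.854 + 101 ≈ 104.83 → 105.
Site F: 115.983 lies in 101.173–201.528, so I_lo=101, I_hi=150, C_lo=101.173, C_hi=201.528.
(150−101)/(201.528−101.173) × (115.983−101.173) + 101 = 49/100.355 × 14.810 + 101 ≈ 108.23 → 108.
Site M: row 101.173–201.528 (AQI 101–150). (150−101)·(152.972−101.173)/(201.528−101.173) + 101 = 49·51.799/100.355 + 101 ≈ 126.29 → 126.
AQIs: Site B=185, Site K=105, Site F=108, Site M=126. Site F (108) − Site K (105) = 3.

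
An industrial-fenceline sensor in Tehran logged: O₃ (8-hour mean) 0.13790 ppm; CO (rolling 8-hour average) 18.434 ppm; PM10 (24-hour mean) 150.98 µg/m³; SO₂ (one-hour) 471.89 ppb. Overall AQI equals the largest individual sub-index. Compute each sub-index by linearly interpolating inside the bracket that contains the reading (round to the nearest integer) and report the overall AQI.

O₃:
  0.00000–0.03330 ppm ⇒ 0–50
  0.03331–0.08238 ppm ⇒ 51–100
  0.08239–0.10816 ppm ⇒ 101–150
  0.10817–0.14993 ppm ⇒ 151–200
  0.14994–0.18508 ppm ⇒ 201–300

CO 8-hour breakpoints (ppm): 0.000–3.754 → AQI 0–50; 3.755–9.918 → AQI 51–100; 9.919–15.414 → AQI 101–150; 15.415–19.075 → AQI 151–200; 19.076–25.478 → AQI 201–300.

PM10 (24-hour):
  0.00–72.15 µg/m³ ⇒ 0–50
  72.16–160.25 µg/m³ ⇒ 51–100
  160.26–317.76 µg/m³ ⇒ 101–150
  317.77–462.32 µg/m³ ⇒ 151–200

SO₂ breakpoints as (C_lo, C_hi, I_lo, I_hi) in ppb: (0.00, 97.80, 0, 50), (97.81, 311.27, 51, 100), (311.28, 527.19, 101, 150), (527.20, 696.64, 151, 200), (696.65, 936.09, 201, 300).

O₃: 0.13790 ∈ [0.10817, 0.14993] ↔ index [151, 200].
151 + (0.13790−0.10817)·(200−151)/(0.14993−0.10817) = 151 + 0.02973·49/0.04176 ≈ 185.88, so AQI = 186.
CO: 18.434 ∈ [15.415, 19.075] ↔ index [151, 200].
151 + (18.434−15.415)·(200−151)/(19.075−15.415) = 151 + 3.019·49/3.660 ≈ 191.42, so AQI = 191.
PM10 150.98: bracket 72.16–160.25 → index 51–100; slope 49/88.09, offset 78.82.
AQI = 51 + 49/88.09·78.82 ≈ 94.84 ⇒ 95.
SO₂: 471.89 ∈ [311.28, 527.19] ↔ index [101, 150].
101 + (471.89−311.28)·(150−101)/(527.19−311.28) = 101 + 160.61·49/215.91 ≈ 137.45, so AQI = 137.
Sub-indices: O₃→186, CO→191, PM10→95, SO₂→137. Overall AQI = max = 191; dominant pollutant is CO.

191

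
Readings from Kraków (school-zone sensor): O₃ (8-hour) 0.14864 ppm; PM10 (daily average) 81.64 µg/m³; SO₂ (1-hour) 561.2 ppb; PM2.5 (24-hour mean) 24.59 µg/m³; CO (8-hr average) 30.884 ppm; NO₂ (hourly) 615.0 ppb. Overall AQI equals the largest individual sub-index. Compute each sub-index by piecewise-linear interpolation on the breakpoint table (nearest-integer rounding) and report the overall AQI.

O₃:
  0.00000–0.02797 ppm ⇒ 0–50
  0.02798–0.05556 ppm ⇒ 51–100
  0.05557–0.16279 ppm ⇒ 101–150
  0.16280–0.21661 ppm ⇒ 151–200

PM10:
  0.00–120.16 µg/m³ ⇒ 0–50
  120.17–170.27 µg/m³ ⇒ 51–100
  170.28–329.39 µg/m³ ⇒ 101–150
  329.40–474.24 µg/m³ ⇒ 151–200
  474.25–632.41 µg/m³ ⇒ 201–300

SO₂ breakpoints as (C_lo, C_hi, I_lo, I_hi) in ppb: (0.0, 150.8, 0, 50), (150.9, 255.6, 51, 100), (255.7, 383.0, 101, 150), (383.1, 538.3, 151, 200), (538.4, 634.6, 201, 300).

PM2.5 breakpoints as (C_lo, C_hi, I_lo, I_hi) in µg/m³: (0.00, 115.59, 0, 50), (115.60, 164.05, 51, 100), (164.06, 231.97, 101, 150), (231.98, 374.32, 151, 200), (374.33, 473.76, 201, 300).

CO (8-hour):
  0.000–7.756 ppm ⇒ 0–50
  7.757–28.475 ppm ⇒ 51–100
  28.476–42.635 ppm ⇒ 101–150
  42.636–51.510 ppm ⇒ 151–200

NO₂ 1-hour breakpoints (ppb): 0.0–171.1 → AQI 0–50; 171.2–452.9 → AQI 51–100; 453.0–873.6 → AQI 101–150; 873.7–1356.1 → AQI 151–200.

O₃: 0.14864 ∈ [0.05557, 0.16279] ↔ index [101, 150].
101 + (0.14864−0.05557)·(150−101)/(0.16279−0.05557) = 101 + 0.09307·49/0.10722 ≈ 143.53, so AQI = 144.
PM10: 81.64 lies in 0.00–120.16, so I_lo=0, I_hi=50, C_lo=0.00, C_hi=120.16.
(50−0)/(120.16−0.00) × (81.64−0.00) + 0 = 50/120.16 × 81.64 + 0 ≈ 33.97 → 34.
SO₂: 561.2 lies in 538.4–634.6, so I_lo=201, I_hi=300, C_lo=538.4, C_hi=634.6.
(300−201)/(634.6−538.4) × (561.2−538.4) + 201 = 99/96.2 × 22.8 + 201 ≈ 224.46 → 224.
PM2.5: 24.59 lies in 0.00–115.59, so I_lo=0, I_hi=50, C_lo=0.00, C_hi=115.59.
(50−0)/(115.59−0.00) × (24.59−0.00) + 0 = 50/115.59 × 24.59 + 0 ≈ 10.64 → 11.
CO: row 28.476–42.635 (AQI 101–150). (150−101)·(30.884−28.476)/(42.635−28.476) + 101 = 49·2.408/14.159 + 101 ≈ 109.33 → 109.
NO₂ 615.0: bracket 453.0–873.6 → index 101–150; slope 49/420.6, offset 162.0.
AQI = 101 + 49/420.6·162.0 ≈ 119.87 ⇒ 120.
Sub-indices: O₃→144, PM10→34, SO₂→224, PM2.5→11, CO→109, NO₂→120. Overall AQI = max = 224; dominant pollutant is SO₂.
AQI 224: Very Unhealthy.

224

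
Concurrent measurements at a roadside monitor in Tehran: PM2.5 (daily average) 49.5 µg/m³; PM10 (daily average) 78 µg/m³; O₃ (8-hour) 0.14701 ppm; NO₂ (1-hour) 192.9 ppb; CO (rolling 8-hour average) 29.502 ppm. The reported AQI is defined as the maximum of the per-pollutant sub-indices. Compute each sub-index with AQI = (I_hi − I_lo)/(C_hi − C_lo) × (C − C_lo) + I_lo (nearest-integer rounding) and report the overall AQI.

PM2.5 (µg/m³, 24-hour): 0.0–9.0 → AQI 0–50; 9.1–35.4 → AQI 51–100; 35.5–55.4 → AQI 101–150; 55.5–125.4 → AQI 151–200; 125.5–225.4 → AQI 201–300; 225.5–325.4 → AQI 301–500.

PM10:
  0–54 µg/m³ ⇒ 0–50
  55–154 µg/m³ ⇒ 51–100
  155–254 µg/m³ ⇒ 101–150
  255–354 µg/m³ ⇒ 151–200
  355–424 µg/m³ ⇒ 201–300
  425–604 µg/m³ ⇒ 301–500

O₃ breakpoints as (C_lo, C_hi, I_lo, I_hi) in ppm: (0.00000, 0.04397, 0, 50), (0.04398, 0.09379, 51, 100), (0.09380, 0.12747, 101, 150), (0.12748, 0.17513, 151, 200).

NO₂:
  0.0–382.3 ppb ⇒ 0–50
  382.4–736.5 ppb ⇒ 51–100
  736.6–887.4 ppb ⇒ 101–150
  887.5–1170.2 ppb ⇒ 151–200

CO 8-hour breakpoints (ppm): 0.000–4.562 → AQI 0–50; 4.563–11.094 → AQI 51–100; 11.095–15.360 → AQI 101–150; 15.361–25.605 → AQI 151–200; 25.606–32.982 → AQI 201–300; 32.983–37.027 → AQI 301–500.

253

PM2.5 49.5: bracket 35.5–55.4 → index 101–150; slope 49/19.9, offset 14.0.
AQI = 101 + 49/19.9·14.0 ≈ 135.47 ⇒ 135.
PM10: 78 ∈ [55, 154] ↔ index [51, 100].
51 + (78−55)·(100−51)/(154−55) = 51 + 23·49/99 ≈ 62.38, so AQI = 62.
O₃: row 0.12748–0.17513 (AQI 151–200). (200−151)·(0.14701−0.12748)/(0.17513−0.12748) + 151 = 49·0.01953/0.04765 + 151 ≈ 171.08 → 171.
NO₂: 192.9 lies in 0.0–382.3, so I_lo=0, I_hi=50, C_lo=0.0, C_hi=382.3.
(50−0)/(382.3−0.0) × (192.9−0.0) + 0 = 50/382.3 × 192.9 + 0 ≈ 25.23 → 25.
CO: row 25.606–32.982 (AQI 201–300). (300−201)·(29.502−25.606)/(32.982−25.606) + 201 = 99·3.896/7.376 + 201 ≈ 253.29 → 253.
Sub-indices: PM2.5→135, PM10→62, O₃→171, NO₂→25, CO→253. Overall AQI = max = 253; dominant pollutant is CO.
AQI 253: Very Unhealthy.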